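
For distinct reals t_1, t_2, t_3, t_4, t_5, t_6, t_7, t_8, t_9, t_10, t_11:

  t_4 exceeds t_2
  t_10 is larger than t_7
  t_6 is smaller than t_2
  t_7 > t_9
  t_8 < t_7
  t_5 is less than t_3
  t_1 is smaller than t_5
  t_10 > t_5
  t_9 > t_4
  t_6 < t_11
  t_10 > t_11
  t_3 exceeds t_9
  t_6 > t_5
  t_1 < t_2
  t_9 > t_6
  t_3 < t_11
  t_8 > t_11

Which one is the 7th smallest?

The consecutive relations fix a unique order: t_1 < t_5 < t_6 < t_2 < t_4 < t_9 < t_3 < t_11 < t_8 < t_7 < t_10.
The 7th smallest is t_3.

t_3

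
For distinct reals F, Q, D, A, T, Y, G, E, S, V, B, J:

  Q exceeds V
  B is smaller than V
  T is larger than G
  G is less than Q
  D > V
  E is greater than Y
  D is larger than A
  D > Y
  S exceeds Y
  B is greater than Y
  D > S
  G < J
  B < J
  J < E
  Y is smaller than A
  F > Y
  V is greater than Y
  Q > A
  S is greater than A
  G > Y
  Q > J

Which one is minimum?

Y

Chaining upward from Y: directly above it, B, G, A, E, V, F, S, D; then J, Q, T.
That covers every other element, and nothing is given below Y, so Y is the minimum.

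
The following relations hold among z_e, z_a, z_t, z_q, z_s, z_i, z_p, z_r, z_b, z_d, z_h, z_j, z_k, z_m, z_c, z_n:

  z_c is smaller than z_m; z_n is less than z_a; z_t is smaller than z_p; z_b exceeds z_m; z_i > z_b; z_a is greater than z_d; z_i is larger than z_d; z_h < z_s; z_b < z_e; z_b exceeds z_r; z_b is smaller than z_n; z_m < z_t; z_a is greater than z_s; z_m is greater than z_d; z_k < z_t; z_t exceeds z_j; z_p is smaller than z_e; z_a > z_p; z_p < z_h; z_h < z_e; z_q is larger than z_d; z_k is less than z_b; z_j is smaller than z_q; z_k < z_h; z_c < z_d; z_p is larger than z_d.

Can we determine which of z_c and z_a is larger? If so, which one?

z_a

Following the relations from z_c: z_c < z_d < z_m < z_t < z_p < z_h < z_s < z_a.
So z_a is larger.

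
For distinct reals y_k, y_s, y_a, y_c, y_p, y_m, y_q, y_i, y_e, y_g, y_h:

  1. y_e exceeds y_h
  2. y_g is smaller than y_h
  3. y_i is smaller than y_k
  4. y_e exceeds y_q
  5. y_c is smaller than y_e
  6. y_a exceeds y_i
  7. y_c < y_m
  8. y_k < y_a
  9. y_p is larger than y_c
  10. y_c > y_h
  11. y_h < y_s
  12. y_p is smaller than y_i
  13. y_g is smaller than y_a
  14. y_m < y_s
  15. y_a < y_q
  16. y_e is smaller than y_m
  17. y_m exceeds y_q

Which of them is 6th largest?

The consecutive relations fix a unique order: y_g < y_h < y_c < y_p < y_i < y_k < y_a < y_q < y_e < y_m < y_s.
Counting 6 from the largest end gives y_k.

y_k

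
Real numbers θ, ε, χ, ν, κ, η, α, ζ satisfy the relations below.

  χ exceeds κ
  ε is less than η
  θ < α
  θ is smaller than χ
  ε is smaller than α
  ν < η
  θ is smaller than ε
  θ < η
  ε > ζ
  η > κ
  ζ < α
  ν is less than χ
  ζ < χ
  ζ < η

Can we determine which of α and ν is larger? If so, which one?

Following every chain through ν: above ν we get η, χ.
α is not reached, and no chain runs the other way from α to ν.
So the given relations leave the order of ν and α undetermined.

undetermined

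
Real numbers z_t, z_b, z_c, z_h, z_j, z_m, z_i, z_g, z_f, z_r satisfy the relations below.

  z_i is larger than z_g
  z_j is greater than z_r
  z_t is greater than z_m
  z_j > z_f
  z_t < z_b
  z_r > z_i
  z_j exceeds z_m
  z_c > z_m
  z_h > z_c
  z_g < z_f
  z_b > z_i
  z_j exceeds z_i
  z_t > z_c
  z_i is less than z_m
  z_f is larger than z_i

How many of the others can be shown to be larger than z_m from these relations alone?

The elements the relations force above z_m are z_c, z_h, z_t, z_j, z_b — no chain reaches any other.
That is 5.

5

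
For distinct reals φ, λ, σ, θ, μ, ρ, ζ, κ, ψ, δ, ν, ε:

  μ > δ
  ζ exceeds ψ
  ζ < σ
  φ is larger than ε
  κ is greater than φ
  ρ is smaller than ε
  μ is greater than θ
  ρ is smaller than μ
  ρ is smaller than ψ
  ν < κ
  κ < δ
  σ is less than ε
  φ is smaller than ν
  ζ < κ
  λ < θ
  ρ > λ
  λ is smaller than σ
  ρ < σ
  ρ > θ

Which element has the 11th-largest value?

Piecing the relations together gives one ordering: λ < θ < ρ < ψ < ζ < σ < ε < φ < ν < κ < δ < μ.
The 11th largest is θ.

θ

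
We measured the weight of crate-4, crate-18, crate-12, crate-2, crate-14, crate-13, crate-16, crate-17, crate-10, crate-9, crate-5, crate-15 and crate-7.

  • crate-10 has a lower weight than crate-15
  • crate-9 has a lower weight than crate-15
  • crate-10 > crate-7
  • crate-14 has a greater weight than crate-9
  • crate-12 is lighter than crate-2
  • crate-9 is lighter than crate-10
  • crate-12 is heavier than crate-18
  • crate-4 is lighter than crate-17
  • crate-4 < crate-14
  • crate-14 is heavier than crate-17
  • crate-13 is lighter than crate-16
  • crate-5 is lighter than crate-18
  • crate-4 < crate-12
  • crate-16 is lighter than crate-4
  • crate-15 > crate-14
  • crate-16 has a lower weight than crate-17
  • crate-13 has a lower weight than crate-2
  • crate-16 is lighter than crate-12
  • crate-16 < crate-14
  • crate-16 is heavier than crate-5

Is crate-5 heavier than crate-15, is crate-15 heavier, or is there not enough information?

Following the relations from crate-5: crate-5 < crate-16 < crate-4 < crate-17 < crate-14 < crate-15.
So crate-15 is heavier.

crate-15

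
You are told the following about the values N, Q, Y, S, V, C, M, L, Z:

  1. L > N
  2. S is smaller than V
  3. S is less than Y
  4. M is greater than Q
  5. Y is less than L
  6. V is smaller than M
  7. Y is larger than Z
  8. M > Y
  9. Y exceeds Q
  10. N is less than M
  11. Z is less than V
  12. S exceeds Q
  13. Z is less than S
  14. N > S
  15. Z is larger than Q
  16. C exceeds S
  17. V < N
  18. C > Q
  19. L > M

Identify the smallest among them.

Chaining upward from Q: directly above it, Z, S, Y, C, M; then V, N, L.
That covers every other element, and nothing is given below Q, so Q is the smallest.

Q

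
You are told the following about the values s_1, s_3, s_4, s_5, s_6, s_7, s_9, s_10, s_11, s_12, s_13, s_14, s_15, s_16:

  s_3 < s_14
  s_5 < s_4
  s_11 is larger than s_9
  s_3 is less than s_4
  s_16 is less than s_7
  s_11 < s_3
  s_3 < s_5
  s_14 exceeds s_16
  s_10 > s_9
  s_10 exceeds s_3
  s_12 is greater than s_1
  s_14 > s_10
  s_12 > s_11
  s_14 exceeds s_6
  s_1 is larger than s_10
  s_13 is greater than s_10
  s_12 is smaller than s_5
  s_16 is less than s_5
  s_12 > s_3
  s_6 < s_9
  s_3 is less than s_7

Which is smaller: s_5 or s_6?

s_6

The relevant relations are s_6 < s_9; s_9 < s_11; s_11 < s_3; s_3 < s_10; s_10 < s_1; s_1 < s_12; s_12 < s_5.
Together: s_6 < s_9 < s_11 < s_3 < s_10 < s_1 < s_12 < s_5.
So s_6 < s_5; s_6 is the smaller of the two.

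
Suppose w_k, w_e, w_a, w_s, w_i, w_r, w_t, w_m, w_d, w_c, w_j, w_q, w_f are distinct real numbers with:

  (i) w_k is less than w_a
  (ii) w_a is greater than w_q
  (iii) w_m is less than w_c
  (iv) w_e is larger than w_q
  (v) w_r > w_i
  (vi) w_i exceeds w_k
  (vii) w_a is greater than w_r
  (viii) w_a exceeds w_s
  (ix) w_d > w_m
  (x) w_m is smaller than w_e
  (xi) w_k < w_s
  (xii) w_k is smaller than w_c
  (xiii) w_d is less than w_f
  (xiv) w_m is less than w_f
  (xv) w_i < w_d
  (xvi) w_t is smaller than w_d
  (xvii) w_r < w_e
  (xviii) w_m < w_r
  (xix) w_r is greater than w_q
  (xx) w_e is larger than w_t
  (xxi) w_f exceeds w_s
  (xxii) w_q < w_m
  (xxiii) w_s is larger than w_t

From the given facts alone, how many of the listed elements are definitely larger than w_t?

5

From w_t the given relations immediately reach w_s, w_e, w_d.
From those, w_a, w_f — 5 in total.
Nothing else is reachable above w_t; 5 in all.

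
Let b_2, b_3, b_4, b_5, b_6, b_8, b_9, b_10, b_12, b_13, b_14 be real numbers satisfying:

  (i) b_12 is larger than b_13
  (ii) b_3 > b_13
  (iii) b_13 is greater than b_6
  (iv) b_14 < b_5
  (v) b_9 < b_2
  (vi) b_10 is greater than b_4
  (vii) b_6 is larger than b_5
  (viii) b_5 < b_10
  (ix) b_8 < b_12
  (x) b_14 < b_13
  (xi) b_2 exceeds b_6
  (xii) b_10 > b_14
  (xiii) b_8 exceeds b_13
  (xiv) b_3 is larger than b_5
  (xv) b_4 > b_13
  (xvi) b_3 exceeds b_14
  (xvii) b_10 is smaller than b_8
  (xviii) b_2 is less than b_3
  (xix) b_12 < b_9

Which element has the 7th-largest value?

b_4

Piecing the relations together gives one ordering: b_14 < b_5 < b_6 < b_13 < b_4 < b_10 < b_8 < b_12 < b_9 < b_2 < b_3.
Counting 7 from the largest end gives b_4.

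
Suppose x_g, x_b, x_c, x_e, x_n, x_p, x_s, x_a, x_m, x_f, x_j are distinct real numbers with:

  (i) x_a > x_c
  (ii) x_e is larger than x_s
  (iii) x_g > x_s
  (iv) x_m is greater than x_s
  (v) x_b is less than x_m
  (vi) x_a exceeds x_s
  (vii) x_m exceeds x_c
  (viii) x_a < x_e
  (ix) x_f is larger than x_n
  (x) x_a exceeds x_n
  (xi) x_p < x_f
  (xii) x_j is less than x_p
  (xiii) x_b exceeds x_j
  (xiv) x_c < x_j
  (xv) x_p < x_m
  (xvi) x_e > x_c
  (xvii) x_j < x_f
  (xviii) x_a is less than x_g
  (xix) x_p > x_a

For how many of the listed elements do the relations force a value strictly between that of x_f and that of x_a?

Chaining upward from x_a reaches: x_p, x_g, x_m, x_e.
Chaining downward from x_f reaches: x_n, x_s, x_c, x_j, x_p.
Strictly between x_a and x_f are those in both lists: x_p — 1 element.

1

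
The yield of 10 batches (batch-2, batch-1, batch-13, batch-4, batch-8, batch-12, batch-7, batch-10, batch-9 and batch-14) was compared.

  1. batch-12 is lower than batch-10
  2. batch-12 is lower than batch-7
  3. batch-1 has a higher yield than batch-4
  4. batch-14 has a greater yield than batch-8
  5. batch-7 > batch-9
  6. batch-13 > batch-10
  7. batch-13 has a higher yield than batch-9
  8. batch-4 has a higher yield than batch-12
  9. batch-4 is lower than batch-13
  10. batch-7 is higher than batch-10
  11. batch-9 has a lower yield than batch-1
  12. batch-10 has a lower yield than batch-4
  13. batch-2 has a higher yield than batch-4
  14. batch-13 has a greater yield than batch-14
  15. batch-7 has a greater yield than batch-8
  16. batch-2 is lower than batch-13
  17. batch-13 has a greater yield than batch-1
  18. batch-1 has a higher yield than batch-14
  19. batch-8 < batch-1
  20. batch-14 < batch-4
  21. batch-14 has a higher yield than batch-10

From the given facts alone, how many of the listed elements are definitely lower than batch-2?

5

From batch-2 the given relations immediately reach batch-4.
From those, batch-12, batch-10, batch-14 — 4 in total.
From those, batch-8 — 5 in total.
Nothing else is reachable below batch-2; 5 in all.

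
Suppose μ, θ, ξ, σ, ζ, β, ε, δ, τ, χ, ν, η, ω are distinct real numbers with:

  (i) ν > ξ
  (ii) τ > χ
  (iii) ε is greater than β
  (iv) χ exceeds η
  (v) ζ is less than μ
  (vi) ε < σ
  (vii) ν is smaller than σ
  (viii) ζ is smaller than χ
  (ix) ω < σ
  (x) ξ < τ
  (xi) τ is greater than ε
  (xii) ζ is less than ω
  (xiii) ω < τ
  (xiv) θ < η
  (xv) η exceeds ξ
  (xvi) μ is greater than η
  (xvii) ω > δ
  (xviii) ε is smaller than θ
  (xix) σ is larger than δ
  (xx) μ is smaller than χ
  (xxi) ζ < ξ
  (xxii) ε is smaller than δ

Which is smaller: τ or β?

β

β < ε and ε < θ give β < θ.
With θ < η: β < ε < θ < η.
With η < μ: β < ε < θ < η < μ.
With μ < χ: β < ε < θ < η < μ < χ.
With χ < τ: β < ε < θ < η < μ < χ < τ.
So β < τ; β is the smaller of the two.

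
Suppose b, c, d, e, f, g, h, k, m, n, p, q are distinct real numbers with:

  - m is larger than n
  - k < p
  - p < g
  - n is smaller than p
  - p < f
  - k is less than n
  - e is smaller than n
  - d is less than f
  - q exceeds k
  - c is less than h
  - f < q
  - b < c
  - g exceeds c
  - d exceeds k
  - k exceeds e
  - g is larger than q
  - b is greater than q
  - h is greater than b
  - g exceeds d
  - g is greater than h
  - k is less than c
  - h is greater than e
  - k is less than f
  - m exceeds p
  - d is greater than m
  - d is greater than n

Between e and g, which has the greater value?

g

e < n and n < m give e < m.
With m < d: e < n < m < d.
Then d < f extends the chain to f.
With f < q: e < n < m < d < f < q.
Then q < b extends the chain to b.
Then b < c extends the chain to c.
Then c < h extends the chain to h.
With h < g: e < n < m < d < f < q < b < c < h < g.
So e < g; g is the larger of the two.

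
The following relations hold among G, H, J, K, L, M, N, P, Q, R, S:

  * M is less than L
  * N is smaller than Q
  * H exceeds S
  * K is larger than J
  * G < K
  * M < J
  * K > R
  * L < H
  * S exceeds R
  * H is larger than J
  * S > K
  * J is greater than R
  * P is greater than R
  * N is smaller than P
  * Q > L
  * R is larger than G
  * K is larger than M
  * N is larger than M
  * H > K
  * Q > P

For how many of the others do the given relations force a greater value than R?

Directly above R: J, K, P, S.
One step further: H, Q (6 so far).
Nothing else is reachable above R; 6 in all.

6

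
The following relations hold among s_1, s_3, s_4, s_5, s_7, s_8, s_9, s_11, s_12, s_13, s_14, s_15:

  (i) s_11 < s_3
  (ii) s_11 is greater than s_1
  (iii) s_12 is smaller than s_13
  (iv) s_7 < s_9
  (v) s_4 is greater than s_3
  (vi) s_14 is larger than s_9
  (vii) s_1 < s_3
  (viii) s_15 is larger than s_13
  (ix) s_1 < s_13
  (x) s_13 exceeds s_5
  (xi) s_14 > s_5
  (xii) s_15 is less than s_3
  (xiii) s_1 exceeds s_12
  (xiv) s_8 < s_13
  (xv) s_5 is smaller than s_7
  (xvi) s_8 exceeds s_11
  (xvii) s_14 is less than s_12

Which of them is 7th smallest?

The consecutive relations fix a unique order: s_5 < s_7 < s_9 < s_14 < s_12 < s_1 < s_11 < s_8 < s_13 < s_15 < s_3 < s_4.
The 7th smallest is s_11.

s_11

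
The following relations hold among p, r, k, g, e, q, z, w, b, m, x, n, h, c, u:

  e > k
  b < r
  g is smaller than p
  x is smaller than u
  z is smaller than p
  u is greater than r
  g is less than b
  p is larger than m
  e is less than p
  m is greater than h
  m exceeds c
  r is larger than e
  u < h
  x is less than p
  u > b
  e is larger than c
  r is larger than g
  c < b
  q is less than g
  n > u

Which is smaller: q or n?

The relevant relations are q < g; g < b; b < r; r < u; u < n.
Chaining these gives q < g < b < r < u < n.
So q < n; q is the smaller of the two.

q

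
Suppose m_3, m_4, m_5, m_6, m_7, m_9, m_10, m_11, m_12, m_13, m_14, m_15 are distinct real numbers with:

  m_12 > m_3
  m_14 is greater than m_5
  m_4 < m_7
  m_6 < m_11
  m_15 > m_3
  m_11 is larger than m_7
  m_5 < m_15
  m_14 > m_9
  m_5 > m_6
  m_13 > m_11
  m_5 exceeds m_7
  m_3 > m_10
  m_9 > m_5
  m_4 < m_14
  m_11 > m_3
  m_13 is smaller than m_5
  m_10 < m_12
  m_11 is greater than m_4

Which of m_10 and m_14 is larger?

Link the given pairs in sequence: m_10 < m_3; m_3 < m_11; m_11 < m_13; m_13 < m_5; m_5 < m_14.
Together: m_10 < m_3 < m_11 < m_13 < m_5 < m_14.
So m_10 < m_14; m_14 is the larger of the two.

m_14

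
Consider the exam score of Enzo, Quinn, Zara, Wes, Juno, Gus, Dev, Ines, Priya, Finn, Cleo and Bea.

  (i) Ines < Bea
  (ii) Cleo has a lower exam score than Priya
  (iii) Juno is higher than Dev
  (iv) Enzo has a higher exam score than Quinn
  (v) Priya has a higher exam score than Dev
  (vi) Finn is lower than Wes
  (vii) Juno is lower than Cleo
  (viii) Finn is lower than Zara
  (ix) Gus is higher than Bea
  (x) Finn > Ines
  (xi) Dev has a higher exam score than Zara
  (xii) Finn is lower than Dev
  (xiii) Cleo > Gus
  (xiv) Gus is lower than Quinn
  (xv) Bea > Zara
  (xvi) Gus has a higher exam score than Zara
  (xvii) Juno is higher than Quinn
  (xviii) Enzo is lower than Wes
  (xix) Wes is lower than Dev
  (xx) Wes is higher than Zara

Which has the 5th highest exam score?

Wes

Piecing the relations together gives one ordering: Ines < Finn < Zara < Bea < Gus < Quinn < Enzo < Wes < Dev < Juno < Cleo < Priya.
The 5th largest is Wes.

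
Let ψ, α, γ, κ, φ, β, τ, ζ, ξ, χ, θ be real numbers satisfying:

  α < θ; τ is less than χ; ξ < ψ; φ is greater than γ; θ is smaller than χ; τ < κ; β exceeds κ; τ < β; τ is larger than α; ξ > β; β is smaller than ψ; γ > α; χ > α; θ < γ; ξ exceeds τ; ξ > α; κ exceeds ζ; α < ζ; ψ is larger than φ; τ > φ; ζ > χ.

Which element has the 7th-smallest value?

ζ

The consecutive relations fix a unique order: α < θ < γ < φ < τ < χ < ζ < κ < β < ξ < ψ.
The 7th smallest is ζ.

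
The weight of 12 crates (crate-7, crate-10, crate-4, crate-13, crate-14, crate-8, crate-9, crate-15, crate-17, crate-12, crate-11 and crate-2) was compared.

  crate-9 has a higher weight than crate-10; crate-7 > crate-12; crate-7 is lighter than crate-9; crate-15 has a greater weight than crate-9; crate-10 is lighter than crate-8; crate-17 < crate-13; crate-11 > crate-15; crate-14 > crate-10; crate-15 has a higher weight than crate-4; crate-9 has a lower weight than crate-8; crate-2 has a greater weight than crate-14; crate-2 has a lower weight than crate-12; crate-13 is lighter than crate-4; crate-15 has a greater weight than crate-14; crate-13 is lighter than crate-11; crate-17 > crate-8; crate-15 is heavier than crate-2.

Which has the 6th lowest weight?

The consecutive relations fix a unique order: crate-10 < crate-14 < crate-2 < crate-12 < crate-7 < crate-9 < crate-8 < crate-17 < crate-13 < crate-4 < crate-15 < crate-11.
Counting 6 from the smallest end gives crate-9.

crate-9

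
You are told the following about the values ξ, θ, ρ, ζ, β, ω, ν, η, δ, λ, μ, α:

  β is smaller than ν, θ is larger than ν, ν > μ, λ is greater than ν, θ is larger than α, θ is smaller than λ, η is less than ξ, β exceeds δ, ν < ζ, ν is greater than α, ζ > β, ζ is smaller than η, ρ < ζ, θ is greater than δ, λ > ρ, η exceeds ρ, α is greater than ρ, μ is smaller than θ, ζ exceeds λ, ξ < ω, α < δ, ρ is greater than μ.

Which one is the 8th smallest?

λ

The consecutive relations fix a unique order: μ < ρ < α < δ < β < ν < θ < λ < ζ < η < ξ < ω.
Counting 8 from the smallest end gives λ.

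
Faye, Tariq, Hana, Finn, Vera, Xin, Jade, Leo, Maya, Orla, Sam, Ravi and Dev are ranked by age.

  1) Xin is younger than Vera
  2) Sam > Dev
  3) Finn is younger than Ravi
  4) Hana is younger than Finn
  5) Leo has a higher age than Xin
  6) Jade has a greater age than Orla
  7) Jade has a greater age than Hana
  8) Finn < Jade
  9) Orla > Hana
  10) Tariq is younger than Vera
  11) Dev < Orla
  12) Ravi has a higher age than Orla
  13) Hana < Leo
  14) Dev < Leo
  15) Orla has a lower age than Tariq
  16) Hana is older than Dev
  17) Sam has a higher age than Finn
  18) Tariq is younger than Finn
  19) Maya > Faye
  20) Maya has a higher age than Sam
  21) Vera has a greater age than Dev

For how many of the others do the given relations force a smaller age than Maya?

From Maya the given relations immediately reach Faye, Sam.
From those, Dev, Finn — 4 in total.
From those, Hana, Tariq — 6 in total.
From those, Orla — 7 in total.
No other element is forced below Maya by the given relations, so the count is 7.

7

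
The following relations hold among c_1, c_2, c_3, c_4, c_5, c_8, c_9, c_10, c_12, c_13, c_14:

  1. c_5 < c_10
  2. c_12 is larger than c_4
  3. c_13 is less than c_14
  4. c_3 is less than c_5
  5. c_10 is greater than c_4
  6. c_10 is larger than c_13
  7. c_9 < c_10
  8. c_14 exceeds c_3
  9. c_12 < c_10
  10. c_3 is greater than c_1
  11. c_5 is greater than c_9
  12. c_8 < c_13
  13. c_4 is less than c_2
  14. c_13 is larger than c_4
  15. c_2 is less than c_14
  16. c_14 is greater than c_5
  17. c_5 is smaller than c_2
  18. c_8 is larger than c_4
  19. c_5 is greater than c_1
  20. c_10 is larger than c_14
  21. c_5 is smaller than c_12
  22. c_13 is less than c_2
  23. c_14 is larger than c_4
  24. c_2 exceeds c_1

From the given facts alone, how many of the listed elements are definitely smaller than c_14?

Directly below c_14: c_4, c_3, c_5, c_13, c_2.
One step further: c_9, c_1, c_8 (8 so far).
Nothing else is reachable below c_14; 8 in all.

8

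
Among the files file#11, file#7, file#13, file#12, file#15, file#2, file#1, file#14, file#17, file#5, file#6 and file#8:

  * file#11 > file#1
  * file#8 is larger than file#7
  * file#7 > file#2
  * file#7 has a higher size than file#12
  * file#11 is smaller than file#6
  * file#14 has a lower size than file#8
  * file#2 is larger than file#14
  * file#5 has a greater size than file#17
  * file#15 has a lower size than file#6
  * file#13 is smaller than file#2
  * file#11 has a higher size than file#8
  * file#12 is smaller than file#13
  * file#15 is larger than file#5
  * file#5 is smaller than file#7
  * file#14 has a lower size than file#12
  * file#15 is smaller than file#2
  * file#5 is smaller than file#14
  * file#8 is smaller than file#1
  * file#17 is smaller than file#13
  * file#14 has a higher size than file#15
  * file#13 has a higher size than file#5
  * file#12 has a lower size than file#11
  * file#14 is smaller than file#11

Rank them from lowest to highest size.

file#17 < file#5 < file#15 < file#14 < file#12 < file#13 < file#2 < file#7 < file#8 < file#1 < file#11 < file#6

Each adjacent pair is fixed by a given relation: file#17 < file#5; file#5 < file#15; file#15 < file#14; file#14 < file#12; file#12 < file#13; file#13 < file#2; file#2 < file#7; file#7 < file#8; file#8 < file#1; file#1 < file#11; file#11 < file#6. Chaining them end to end gives the full order.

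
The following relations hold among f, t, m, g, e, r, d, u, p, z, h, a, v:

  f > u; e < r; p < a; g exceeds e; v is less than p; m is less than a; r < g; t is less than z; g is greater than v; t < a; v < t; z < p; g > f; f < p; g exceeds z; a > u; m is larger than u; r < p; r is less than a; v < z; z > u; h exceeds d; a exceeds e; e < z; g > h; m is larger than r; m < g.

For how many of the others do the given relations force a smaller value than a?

9

Directly below a: e, r, u, t, m, p.
One step further: v, z, f (9 so far).
Nothing else is reachable below a; 9 in all.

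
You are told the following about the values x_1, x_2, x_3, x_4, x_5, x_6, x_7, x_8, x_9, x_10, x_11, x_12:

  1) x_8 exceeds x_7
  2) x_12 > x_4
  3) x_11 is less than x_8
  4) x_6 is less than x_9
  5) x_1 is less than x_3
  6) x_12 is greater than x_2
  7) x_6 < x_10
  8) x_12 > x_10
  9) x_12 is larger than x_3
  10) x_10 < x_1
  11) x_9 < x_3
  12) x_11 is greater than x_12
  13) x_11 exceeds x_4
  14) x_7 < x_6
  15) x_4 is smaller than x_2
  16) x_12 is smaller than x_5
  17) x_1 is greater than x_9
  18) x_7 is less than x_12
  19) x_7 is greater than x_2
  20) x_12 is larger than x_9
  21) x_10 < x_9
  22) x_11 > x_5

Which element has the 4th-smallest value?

x_6

Piecing the relations together gives one ordering: x_4 < x_2 < x_7 < x_6 < x_10 < x_9 < x_1 < x_3 < x_12 < x_5 < x_11 < x_8.
Counting 4 from the smallest end gives x_6.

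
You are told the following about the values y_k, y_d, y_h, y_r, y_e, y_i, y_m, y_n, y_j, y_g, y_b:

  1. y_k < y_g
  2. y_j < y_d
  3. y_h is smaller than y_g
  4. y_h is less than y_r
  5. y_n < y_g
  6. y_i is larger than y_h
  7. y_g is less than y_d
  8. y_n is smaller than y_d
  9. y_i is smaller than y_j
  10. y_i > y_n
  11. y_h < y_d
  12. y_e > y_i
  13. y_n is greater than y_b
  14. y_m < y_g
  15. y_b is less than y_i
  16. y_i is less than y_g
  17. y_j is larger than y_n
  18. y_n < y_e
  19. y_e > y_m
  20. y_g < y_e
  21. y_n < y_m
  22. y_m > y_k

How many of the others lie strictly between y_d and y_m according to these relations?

1

Chaining upward from y_m reaches: y_g, y_e.
Chaining downward from y_d reaches: y_b, y_n, y_k, y_h, y_i, y_j, y_g.
Strictly between y_m and y_d are those in both lists: y_g — 1 element.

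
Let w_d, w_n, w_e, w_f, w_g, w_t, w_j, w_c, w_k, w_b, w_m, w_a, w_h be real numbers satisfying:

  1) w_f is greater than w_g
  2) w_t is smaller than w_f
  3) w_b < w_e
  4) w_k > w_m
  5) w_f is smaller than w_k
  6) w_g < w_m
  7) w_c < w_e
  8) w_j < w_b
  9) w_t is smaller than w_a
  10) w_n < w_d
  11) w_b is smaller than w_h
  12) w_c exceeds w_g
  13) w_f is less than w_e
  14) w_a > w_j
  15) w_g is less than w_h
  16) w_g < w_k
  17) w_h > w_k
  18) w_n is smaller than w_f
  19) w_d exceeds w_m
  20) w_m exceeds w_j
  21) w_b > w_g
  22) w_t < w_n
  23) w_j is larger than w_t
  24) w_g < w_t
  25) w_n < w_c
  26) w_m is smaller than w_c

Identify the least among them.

w_g

Chaining upward from w_g: directly above it, w_t, w_f, w_m, w_c, w_b, w_k, w_h; then w_j, w_n, w_a, w_d, w_e.
That covers every other element, and nothing is given below w_g, so w_g is the least.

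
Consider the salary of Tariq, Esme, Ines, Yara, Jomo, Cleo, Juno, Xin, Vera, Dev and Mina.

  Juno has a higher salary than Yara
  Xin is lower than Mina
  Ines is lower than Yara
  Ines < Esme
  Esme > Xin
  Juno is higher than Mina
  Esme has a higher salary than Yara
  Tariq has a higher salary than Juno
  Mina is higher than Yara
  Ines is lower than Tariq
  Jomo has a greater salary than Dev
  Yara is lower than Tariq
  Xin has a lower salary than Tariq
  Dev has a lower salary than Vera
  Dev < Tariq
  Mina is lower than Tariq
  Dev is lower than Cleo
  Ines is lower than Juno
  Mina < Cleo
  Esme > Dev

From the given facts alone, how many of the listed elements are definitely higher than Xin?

5

The elements the relations force above Xin are Mina, Esme, Cleo, Juno, Tariq — no chain reaches any other.
That is 5.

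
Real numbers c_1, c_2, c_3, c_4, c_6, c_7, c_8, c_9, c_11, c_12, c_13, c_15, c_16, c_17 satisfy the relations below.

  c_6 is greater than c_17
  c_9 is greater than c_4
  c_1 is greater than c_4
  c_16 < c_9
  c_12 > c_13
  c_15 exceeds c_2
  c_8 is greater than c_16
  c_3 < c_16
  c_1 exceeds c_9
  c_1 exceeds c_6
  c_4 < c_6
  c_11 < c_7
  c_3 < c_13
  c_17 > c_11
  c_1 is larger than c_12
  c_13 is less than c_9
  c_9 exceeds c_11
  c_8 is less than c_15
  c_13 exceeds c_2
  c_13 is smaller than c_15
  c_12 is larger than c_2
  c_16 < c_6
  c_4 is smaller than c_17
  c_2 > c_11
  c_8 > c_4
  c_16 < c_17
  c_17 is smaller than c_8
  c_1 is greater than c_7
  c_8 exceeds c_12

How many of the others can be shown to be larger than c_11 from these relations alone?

10

Directly above c_11: c_7, c_2, c_17, c_9.
One step further: c_13, c_12, c_6, c_8, c_1, c_15 (10 so far).
Nothing else is reachable above c_11; 10 in all.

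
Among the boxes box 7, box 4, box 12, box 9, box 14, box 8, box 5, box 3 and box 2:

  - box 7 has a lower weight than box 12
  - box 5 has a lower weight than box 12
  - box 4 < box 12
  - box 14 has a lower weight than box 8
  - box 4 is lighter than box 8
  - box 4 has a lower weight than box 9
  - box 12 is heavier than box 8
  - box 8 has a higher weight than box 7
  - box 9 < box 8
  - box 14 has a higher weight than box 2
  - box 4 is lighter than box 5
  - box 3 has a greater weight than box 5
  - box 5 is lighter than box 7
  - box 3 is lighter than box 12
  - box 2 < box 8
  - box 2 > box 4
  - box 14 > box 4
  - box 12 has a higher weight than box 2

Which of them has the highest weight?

box 12

Chaining downward from box 12: directly below it, box 4, box 2, box 5, box 7, box 8, box 3; then box 9, box 14.
That covers every other element, and nothing is given above box 12, so box 12 is the highest weight.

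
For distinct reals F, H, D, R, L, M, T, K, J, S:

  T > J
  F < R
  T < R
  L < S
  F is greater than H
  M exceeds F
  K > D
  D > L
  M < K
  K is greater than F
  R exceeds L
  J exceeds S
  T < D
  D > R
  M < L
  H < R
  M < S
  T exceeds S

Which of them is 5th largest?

The consecutive relations fix a unique order: H < F < M < L < S < J < T < R < D < K.
The 5th largest is J.

J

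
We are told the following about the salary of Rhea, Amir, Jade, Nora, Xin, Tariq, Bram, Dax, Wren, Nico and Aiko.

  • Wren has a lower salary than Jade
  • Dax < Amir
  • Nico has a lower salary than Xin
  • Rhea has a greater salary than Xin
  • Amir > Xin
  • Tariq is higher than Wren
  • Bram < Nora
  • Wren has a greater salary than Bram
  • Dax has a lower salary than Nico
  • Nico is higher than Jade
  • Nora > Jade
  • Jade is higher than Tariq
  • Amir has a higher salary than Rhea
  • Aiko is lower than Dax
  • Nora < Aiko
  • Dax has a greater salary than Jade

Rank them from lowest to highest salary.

Each adjacent pair is fixed by a given relation: Bram < Wren; Wren < Tariq; Tariq < Jade; Jade < Nora; Nora < Aiko; Aiko < Dax; Dax < Nico; Nico < Xin; Xin < Rhea; Rhea < Amir. Chaining them end to end gives the full order.

Bram < Wren < Tariq < Jade < Nora < Aiko < Dax < Nico < Xin < Rhea < Amir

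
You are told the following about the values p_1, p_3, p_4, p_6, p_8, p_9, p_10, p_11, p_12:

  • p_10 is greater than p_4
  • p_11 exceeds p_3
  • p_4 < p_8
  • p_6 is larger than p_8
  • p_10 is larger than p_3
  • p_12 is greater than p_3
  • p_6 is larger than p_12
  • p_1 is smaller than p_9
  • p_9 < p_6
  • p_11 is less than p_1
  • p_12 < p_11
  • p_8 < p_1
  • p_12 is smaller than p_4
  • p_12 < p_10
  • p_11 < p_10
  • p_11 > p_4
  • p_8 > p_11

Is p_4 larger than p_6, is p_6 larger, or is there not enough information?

p_4 < p_11 and p_11 < p_8 give p_4 < p_8.
With p_8 < p_1: p_4 < p_11 < p_8 < p_1.
Then p_1 < p_9 extends the chain to p_9.
With p_9 < p_6: p_4 < p_11 < p_8 < p_1 < p_9 < p_6.
So p_6 is larger.

p_6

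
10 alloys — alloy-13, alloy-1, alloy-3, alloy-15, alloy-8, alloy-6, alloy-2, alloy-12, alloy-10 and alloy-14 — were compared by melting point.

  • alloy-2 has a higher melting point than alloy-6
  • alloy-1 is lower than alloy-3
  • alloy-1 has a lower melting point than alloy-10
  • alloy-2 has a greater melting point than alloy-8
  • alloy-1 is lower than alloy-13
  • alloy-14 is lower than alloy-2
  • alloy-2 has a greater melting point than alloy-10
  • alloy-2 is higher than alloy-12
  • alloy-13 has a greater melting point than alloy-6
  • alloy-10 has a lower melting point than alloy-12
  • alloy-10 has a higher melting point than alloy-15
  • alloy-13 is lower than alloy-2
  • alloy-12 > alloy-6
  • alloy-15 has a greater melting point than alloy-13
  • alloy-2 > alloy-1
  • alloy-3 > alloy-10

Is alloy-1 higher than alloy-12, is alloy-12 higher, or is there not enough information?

alloy-12

alloy-1 < alloy-13 < alloy-15 < alloy-10 < alloy-12, by transitivity through alloy-13, alloy-15, alloy-10.
So alloy-12 is higher.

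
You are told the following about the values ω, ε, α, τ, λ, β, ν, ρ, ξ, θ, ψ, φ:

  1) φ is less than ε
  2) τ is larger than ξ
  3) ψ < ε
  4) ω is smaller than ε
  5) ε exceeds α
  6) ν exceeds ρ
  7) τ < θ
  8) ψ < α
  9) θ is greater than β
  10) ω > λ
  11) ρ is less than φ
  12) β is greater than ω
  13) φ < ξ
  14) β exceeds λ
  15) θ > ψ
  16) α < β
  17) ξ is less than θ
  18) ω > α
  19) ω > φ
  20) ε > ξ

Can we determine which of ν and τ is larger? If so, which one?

Following every chain through ν: below ν we get ρ.
τ is not reached, and no chain runs the other way from τ to ν.
So the given relations leave the order of ν and τ undetermined.

undetermined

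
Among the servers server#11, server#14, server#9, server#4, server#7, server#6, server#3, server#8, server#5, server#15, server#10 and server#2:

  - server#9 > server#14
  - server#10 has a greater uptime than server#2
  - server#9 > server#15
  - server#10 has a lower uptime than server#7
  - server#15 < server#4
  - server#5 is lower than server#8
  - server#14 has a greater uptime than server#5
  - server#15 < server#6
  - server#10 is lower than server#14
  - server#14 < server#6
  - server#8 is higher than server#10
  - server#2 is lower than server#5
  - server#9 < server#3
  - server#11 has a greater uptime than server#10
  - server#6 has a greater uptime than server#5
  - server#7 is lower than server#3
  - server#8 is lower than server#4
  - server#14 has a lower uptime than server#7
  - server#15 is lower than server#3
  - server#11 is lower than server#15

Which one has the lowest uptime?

Chaining upward from server#2: directly above it, server#5, server#10; then server#11, server#14, server#6, server#7, server#8; then server#15, server#9, server#4, server#3.
That covers every other element, and nothing is given below server#2, so server#2 is the lowest uptime.

server#2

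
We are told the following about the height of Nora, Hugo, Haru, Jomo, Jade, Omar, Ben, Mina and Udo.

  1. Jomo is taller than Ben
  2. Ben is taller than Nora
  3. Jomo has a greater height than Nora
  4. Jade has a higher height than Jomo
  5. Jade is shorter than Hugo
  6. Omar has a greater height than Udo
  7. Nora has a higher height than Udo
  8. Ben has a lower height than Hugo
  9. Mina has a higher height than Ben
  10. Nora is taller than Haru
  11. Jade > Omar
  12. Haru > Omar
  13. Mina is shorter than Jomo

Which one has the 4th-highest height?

Mina

Chaining the given pairs: Udo < Omar < Haru < Nora < Ben < Mina < Jomo < Jade < Hugo.
The 4th largest is Mina.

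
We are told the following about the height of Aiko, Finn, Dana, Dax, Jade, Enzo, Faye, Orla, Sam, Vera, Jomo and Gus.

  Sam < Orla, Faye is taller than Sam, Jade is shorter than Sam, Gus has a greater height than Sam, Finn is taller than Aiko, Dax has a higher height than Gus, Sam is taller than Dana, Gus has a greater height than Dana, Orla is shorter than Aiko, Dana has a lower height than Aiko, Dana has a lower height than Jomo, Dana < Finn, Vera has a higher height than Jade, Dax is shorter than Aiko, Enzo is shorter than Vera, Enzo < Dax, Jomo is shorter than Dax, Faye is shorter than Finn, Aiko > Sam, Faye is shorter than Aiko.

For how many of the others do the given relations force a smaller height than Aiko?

The elements the relations force below Aiko are Dana, Jade, Sam, Gus, Enzo, Faye, Jomo, Dax, Orla — no chain reaches any other.
That is 9.

9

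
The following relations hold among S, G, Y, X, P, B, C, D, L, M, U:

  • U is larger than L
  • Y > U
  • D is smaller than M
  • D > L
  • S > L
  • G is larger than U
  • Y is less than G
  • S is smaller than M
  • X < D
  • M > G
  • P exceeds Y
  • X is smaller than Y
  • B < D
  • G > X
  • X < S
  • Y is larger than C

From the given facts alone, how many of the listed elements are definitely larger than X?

The elements the relations force above X are Y, G, S, D, P, M — no chain reaches any other.
That is 6.

6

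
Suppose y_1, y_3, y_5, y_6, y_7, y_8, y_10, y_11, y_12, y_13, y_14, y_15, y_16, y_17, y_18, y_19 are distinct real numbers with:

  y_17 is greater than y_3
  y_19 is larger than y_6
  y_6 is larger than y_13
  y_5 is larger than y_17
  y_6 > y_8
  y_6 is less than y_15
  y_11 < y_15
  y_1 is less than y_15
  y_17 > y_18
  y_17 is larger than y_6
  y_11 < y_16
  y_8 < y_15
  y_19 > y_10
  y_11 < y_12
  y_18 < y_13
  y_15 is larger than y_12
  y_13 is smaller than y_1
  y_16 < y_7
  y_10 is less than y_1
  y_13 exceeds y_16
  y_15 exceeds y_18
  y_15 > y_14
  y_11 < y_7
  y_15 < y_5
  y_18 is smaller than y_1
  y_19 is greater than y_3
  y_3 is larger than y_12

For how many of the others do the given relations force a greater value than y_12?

5

From y_12 the given relations immediately reach y_3, y_15.
From those, y_19, y_17, y_5 — 5 in total.
Nothing else is reachable above y_12; 5 in all.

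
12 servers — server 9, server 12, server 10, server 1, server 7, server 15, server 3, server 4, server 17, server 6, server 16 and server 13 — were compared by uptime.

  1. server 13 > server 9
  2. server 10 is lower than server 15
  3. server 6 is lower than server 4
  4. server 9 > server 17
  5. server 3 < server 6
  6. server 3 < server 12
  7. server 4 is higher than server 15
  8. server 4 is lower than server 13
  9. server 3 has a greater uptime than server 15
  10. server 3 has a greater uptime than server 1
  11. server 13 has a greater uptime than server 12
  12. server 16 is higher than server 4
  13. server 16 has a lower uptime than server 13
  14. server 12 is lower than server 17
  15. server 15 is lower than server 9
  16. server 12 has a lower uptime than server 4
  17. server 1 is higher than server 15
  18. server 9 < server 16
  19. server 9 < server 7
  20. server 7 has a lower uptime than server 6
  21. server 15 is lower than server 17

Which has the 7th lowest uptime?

server 9

Piecing the relations together gives one ordering: server 10 < server 15 < server 1 < server 3 < server 12 < server 17 < server 9 < server 7 < server 6 < server 4 < server 16 < server 13.
Counting 7 from the smallest end gives server 9.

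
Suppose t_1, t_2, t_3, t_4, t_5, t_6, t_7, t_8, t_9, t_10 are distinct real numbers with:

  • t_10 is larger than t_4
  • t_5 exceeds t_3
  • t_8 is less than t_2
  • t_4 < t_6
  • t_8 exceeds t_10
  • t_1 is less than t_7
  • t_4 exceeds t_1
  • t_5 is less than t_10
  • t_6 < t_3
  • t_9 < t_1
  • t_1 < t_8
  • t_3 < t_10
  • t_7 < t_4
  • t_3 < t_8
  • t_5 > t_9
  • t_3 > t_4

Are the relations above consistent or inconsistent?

The single ordering t_9 < t_1 < t_7 < t_4 < t_6 < t_3 < t_5 < t_10 < t_8 < t_2 satisfies every listed relation, so no contradiction arises.

consistent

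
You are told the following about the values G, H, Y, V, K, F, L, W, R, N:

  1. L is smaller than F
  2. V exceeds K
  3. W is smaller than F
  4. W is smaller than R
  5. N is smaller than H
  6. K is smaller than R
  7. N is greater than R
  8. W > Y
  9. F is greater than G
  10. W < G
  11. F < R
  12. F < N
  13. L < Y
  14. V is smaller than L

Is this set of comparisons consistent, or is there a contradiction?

consistent

Every relation is compatible with K < V < L < Y < W < G < F < R < N < H; the set is consistent.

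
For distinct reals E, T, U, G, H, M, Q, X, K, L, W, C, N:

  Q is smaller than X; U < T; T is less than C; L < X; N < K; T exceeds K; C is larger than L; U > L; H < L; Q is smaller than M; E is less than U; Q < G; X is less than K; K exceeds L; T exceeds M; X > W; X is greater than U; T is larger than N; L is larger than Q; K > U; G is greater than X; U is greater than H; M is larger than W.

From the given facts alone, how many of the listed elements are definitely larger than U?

5

Directly above U: X, K, T.
One step further: G, C (5 so far).
No other element is forced above U by the given relations, so the count is 5.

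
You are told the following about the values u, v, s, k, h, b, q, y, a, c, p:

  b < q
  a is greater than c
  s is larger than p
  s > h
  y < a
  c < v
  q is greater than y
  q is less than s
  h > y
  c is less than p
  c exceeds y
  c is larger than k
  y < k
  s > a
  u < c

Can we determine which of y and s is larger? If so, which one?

s

Link the given pairs in sequence: y < k; k < c; c < a; a < s.
Together: y < k < c < a < s.
So s is larger.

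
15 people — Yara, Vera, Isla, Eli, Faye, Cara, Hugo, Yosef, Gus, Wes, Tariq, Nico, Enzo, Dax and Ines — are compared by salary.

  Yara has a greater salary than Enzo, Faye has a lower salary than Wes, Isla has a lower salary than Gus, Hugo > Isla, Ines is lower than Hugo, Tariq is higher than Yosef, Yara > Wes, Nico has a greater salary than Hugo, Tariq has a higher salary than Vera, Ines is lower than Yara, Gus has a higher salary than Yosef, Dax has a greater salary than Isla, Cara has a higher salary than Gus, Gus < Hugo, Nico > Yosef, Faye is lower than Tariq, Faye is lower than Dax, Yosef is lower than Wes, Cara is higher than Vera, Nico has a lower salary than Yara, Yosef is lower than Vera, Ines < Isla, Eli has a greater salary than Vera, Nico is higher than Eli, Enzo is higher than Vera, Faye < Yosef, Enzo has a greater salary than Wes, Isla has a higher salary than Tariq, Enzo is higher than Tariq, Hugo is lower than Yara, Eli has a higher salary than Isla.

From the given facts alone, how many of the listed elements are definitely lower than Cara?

7

From Cara the given relations immediately reach Vera, Gus.
From those, Yosef, Isla — 4 in total.
From those, Faye, Ines, Tariq — 7 in total.
No other element is forced below Cara by the given relations, so the count is 7.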